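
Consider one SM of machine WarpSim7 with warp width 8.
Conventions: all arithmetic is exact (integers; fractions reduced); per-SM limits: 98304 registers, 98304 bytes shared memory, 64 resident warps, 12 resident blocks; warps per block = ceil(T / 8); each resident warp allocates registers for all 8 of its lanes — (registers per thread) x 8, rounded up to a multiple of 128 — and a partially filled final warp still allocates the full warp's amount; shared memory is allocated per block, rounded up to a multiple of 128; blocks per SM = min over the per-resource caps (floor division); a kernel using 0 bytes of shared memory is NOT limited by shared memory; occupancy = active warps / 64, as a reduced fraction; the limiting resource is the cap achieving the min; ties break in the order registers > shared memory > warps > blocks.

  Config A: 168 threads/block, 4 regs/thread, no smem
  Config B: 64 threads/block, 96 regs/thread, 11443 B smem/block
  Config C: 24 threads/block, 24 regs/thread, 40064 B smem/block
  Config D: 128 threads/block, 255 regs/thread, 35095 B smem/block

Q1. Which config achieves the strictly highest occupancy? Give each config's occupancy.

occupancies: A 63/64, B 1, C 3/32, D 1/2

Answer: B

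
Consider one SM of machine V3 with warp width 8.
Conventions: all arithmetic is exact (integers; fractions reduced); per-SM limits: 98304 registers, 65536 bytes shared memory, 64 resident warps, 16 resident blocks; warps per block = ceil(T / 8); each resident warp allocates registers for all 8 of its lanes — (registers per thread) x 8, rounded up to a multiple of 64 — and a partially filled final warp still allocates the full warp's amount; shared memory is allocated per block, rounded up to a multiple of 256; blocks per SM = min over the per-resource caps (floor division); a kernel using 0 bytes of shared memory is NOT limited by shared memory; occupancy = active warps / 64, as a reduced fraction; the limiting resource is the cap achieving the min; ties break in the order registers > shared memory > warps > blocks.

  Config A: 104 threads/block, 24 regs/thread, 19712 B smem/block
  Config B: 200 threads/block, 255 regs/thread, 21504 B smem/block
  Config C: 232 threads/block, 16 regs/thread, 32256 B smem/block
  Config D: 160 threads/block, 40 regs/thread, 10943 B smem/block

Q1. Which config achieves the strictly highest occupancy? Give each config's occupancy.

occupancies: A 39/64, B 25/64, C 29/32, D 15/16

Answer: D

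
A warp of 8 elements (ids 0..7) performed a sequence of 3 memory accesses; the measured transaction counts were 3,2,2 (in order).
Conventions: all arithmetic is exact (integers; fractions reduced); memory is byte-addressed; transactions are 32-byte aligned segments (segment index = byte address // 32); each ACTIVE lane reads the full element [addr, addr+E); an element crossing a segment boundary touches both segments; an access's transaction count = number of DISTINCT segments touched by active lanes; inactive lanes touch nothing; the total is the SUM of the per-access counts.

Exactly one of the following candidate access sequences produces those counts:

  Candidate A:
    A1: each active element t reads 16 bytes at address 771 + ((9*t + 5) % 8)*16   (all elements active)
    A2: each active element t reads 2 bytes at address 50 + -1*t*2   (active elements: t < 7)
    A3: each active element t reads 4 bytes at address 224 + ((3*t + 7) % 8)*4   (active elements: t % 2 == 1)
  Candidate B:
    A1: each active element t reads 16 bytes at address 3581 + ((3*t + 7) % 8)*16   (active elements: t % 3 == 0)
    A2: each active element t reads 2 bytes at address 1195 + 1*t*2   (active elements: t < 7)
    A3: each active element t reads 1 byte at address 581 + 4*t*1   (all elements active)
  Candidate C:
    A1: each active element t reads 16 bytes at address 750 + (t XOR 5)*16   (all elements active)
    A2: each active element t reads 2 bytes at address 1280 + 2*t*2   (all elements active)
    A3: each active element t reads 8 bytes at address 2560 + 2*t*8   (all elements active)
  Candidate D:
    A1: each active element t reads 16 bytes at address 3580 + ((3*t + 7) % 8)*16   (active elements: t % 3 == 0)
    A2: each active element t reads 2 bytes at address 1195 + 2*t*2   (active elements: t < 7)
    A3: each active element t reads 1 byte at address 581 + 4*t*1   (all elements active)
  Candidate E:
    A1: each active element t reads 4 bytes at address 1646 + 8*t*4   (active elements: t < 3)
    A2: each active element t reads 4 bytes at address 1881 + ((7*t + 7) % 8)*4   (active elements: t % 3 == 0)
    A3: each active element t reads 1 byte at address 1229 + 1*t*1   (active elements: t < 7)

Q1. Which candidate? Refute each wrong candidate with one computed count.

A: A1 gives 5 transactions, not 3
B: A2 gives 1 transaction, not 2
C: A1 gives 5 transactions, not 3
E: A3 gives 1 transaction, not 2
D: all counts match (3,2,2)

Answer: D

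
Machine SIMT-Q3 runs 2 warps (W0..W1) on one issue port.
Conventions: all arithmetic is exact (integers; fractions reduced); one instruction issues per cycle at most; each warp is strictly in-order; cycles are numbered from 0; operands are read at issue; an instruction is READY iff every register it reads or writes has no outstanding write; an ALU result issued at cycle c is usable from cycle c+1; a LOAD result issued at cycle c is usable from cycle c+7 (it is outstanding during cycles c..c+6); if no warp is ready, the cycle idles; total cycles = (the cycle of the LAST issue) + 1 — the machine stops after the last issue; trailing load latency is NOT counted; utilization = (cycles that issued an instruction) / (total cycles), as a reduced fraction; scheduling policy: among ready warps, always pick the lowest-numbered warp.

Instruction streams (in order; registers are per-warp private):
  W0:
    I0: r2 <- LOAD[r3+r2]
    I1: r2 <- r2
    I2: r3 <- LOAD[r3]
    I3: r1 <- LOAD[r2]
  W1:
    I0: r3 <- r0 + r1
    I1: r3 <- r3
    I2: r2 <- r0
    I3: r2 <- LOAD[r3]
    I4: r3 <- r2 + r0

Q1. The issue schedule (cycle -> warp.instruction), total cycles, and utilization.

cycle 0: W0.I0
cycle 1: W1.I0
cycle 2: W1.I1
cycle 3: W1.I2
cycle 4: W1.I3
cycle 5: idle
cycle 6: idle
cycle 7: W0.I1
cycle 8: W0.I2
cycle 9: W0.I3
cycle 10: idle
cycle 11: W1.I4

Answer: 12 cycles, utilization 3/4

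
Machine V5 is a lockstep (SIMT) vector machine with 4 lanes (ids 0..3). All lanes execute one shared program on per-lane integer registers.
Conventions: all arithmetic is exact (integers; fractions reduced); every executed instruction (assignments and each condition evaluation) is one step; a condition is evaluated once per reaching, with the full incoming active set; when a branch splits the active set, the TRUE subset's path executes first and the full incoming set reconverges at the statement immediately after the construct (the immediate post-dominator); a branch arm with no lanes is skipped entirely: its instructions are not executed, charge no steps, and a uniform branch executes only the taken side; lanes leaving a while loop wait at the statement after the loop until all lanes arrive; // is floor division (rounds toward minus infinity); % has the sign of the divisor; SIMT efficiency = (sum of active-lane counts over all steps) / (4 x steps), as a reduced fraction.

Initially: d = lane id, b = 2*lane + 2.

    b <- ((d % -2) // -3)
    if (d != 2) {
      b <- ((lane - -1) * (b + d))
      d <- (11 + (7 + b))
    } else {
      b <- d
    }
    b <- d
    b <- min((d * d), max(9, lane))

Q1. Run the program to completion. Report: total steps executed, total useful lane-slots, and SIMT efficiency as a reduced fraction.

Answer: 7 steps, 23 useful, 23/28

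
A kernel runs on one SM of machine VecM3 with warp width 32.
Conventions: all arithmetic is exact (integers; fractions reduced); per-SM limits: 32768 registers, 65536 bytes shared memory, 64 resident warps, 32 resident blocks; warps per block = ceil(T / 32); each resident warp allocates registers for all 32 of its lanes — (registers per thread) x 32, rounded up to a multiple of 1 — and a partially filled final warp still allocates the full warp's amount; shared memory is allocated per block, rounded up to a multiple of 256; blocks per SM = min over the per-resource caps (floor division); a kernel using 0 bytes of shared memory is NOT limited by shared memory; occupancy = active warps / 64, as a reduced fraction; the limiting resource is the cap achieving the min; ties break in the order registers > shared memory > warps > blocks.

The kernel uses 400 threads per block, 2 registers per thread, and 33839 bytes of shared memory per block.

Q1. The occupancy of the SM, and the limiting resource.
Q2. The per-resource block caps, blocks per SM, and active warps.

Answer: occupancy 13/64, limited by shared memory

registers: 39 blocks
shared memory: 1 block
warps: 4 blocks
blocks: 32 blocks

Answer: 1 block, 13 active warps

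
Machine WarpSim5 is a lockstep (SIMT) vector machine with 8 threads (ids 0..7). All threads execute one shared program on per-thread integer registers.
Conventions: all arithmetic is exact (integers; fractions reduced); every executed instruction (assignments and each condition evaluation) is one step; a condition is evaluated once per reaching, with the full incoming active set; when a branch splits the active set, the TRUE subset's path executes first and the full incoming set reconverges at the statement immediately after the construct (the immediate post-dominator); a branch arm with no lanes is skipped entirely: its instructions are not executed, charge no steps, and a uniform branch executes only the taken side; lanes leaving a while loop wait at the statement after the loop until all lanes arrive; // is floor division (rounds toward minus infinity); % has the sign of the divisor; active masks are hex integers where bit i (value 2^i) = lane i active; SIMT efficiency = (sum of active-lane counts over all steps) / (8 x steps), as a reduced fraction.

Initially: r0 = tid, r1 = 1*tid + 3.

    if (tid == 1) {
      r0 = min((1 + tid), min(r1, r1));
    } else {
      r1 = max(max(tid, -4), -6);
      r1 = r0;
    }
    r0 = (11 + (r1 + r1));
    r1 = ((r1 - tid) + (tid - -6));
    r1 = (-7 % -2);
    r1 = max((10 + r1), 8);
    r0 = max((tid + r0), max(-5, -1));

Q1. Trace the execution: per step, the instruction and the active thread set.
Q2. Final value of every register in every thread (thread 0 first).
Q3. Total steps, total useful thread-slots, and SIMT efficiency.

step 0: eval (tid == 1)              0xff
step 1: r0 <- min((1 + tid), min(r1, r1)) 0x02
step 2: r1 <- max(max(tid, -4), -6)  0xfd
step 3: r1 <- r0                     0xfd
step 4: r0 <- (11 + (r1 + r1))       0xff
step 5: r1 <- ((r1 - tid) + (tid - -6)) 0xff
step 6: r1 <- (-7 % -2)              0xff
step 7: r1 <- max((10 + r1), 8)      0xff
step 8: r0 <- max((tid + r0), max(-5, -1)) 0xff

Answer: 9 steps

r0: 11,20,17,20,23,26,29,32
r1: 9,9,9,9,9,9,9,9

steps = 9; useful = 63; efficiency = 63/72 = 7/8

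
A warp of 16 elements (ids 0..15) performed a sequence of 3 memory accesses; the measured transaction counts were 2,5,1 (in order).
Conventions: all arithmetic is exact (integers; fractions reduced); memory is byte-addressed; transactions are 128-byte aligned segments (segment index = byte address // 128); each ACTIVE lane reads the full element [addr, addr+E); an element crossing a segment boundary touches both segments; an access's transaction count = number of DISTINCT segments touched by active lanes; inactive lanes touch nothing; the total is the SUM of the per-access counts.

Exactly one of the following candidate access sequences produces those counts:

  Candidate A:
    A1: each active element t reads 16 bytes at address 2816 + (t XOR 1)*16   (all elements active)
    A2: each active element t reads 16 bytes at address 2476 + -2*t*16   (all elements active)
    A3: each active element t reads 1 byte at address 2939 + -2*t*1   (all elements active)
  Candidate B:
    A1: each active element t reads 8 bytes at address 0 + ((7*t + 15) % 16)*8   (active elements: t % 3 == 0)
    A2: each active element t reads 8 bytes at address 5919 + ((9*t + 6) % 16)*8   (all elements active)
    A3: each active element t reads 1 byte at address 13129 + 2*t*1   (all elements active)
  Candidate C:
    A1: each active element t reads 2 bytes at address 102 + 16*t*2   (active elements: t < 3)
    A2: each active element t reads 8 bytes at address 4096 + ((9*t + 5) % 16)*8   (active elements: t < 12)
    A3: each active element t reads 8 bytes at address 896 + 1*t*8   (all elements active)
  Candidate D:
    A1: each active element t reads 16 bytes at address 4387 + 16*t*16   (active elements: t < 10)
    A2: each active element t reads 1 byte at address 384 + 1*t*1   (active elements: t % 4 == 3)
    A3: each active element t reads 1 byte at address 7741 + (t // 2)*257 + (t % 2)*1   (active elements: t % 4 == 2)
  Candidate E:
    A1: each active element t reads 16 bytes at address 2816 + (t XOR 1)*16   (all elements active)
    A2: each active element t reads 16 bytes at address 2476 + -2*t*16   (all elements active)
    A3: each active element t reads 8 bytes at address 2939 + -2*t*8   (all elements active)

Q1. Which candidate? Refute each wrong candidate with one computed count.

B: A1 gives 1 transaction, not 2
C: A2 gives 1 transaction, not 5
D: A1 gives 10 transactions, not 2
E: A3 gives 3 transactions, not 1
A: all counts match (2,5,1)

Answer: A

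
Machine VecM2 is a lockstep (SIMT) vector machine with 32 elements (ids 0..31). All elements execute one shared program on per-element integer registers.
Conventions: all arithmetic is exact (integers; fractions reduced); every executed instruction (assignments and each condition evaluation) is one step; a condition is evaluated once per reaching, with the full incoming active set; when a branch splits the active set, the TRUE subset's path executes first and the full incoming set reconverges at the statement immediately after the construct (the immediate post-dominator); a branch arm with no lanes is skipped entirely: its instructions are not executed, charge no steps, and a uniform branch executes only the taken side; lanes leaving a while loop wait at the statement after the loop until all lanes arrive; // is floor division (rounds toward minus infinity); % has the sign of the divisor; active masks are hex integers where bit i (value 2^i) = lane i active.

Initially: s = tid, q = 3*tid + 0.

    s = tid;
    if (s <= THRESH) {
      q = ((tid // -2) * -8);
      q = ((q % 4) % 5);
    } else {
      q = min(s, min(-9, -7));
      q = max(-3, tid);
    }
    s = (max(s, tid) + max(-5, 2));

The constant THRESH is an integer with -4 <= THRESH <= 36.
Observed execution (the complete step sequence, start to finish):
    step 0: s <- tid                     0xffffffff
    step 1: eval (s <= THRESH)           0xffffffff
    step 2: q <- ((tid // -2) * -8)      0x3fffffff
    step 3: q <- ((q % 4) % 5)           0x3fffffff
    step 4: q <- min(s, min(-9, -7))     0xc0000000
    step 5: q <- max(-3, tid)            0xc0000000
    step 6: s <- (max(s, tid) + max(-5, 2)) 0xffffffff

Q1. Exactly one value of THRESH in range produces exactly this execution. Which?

Answer: THRESH = 29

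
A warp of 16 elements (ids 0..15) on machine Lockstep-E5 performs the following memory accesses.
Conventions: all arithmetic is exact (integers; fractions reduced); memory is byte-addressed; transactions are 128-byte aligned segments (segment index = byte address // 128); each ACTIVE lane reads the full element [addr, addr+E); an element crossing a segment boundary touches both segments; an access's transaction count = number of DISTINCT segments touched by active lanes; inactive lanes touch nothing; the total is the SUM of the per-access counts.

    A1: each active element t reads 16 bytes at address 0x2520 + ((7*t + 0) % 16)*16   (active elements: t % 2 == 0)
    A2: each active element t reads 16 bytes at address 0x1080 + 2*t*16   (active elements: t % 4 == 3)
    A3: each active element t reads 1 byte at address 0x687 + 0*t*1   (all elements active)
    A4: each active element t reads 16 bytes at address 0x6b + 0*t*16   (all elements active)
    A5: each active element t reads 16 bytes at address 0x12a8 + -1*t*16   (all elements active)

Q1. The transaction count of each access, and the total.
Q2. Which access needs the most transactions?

A1: 3 transactions
A2: 4 transactions
A3: 1 transaction
A4: 1 transaction
A5: 3 transactions

Answer: 3,4,1,1,3; total 12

Answer: A2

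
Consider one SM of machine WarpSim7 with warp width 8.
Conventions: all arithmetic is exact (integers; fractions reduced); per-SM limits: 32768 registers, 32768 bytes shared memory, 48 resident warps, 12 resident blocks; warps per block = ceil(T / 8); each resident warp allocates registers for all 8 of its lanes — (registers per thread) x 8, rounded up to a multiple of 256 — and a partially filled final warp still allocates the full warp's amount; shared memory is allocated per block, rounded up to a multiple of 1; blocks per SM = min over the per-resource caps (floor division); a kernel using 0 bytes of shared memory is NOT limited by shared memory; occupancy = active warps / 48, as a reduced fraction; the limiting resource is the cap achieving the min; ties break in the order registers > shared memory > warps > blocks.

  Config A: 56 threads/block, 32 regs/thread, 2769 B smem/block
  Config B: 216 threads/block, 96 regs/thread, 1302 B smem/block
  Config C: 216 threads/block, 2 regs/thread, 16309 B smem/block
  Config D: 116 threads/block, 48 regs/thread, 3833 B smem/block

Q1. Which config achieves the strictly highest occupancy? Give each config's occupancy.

occupancies: A 7/8, B 9/16, C 9/16, D 15/16

Answer: D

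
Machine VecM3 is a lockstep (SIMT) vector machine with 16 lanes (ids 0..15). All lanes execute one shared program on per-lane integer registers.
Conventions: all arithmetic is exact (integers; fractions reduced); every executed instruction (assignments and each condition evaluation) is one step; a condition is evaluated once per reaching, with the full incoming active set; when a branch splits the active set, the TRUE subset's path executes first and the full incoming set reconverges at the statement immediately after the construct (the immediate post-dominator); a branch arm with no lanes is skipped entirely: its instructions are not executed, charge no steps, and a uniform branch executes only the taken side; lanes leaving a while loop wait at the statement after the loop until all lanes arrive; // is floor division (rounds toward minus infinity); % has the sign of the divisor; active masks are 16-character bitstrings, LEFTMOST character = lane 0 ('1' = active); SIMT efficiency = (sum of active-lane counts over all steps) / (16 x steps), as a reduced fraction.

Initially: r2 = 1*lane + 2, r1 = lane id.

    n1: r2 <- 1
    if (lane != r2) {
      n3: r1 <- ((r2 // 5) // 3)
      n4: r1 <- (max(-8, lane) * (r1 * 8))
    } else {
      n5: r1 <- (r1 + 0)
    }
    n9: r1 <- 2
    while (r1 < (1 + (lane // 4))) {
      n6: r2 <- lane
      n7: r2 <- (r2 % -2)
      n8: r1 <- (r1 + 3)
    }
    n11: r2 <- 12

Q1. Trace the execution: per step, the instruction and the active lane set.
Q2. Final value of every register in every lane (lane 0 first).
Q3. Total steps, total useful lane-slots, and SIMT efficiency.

step 0: r2 <- 1                      1111111111111111
step 1: eval (lane != r2)            1111111111111111
step 2: r1 <- ((r2 // 5) // 3)       1011111111111111
step 3: r1 <- (max(-8, lane) * (r1 * 8)) 1011111111111111
step 4: r1 <- (r1 + 0)               0100000000000000
step 5: r1 <- 2                      1111111111111111
step 6: eval (r1 < (1 + (lane // 4))) 1111111111111111
step 7: r2 <- lane                   0000000011111111
step 8: r2 <- (r2 % -2)              0000000011111111
step 9: r1 <- (r1 + 3)               0000000011111111
step 10: eval (r1 < (1 + (lane // 4))) 0000000011111111
step 11: r2 <- 12                     1111111111111111

Answer: 12 steps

r2: 12,12,12,12,12,12,12,12,12,12,12,12,12,12,12,12
r1: 2,2,2,2,2,2,2,2,5,5,5,5,5,5,5,5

steps = 12; useful = 143; efficiency = 143/192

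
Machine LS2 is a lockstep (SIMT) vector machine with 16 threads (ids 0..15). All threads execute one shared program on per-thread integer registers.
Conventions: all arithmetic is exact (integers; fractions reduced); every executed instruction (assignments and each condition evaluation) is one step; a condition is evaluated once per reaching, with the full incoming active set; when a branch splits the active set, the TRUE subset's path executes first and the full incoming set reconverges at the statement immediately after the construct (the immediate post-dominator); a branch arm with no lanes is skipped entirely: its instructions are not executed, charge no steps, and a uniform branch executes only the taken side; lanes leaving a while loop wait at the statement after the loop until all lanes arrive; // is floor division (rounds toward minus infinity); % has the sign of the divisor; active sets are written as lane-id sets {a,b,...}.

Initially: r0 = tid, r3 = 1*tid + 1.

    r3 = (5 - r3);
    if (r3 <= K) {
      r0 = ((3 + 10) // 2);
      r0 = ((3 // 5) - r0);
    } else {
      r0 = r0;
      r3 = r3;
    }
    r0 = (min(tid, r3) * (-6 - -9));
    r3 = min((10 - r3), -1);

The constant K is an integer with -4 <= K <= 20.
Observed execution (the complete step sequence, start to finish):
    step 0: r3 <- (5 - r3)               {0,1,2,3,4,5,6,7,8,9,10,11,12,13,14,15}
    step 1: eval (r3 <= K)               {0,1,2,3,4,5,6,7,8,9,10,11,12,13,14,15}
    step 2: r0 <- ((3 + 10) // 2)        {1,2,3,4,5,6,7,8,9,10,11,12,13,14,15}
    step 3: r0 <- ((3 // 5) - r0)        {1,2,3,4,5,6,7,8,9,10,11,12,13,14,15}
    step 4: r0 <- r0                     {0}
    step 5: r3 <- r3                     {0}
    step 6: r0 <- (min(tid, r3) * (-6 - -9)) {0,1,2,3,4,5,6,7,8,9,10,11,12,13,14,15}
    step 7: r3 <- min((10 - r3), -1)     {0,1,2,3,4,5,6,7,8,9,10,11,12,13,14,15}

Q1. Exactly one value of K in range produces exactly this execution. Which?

Answer: K = 3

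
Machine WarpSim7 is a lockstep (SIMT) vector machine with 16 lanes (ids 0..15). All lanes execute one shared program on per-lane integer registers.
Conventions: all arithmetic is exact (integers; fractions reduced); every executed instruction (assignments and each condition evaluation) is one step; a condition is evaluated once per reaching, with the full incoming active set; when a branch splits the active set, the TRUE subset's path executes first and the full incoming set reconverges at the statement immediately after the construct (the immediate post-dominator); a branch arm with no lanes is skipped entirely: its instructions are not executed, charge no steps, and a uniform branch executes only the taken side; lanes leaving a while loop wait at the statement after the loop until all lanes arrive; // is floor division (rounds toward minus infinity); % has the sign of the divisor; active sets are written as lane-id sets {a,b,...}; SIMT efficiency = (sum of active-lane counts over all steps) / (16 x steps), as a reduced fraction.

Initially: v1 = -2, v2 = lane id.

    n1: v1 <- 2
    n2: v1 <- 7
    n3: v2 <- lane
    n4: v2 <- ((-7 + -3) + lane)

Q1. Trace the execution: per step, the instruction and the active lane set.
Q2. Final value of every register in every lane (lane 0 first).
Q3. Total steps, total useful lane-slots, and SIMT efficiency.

step 0: v1 <- 2                      {0,1,2,3,4,5,6,7,8,9,10,11,12,13,14,15}
step 1: v1 <- 7                      {0,1,2,3,4,5,6,7,8,9,10,11,12,13,14,15}
step 2: v2 <- lane                   {0,1,2,3,4,5,6,7,8,9,10,11,12,13,14,15}
step 3: v2 <- ((-7 + -3) + lane)     {0,1,2,3,4,5,6,7,8,9,10,11,12,13,14,15}

Answer: 4 steps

v1: 7,7,7,7,7,7,7,7,7,7,7,7,7,7,7,7
v2: -10,-9,-8,-7,-6,-5,-4,-3,-2,-1,0,1,2,3,4,5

steps = 4; useful = 64; efficiency = 64/64 = 1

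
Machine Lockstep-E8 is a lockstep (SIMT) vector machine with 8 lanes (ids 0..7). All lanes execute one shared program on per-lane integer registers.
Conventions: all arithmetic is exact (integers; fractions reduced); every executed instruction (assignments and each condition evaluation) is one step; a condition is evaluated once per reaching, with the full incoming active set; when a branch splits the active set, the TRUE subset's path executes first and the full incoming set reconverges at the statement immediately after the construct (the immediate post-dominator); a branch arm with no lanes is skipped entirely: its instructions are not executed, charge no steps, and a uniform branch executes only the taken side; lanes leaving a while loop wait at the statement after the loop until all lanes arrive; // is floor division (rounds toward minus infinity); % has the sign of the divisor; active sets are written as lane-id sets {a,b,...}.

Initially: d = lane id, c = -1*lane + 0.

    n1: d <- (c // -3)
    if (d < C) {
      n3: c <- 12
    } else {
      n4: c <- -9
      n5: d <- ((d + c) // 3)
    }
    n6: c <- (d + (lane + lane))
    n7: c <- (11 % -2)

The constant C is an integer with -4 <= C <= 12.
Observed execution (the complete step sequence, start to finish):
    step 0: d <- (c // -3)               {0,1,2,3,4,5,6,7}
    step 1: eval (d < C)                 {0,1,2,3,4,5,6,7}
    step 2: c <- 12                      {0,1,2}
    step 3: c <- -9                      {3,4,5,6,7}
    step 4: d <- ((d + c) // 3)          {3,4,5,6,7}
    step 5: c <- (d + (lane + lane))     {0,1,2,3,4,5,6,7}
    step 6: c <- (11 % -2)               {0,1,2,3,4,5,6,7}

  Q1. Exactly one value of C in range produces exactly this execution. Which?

Answer: C = 1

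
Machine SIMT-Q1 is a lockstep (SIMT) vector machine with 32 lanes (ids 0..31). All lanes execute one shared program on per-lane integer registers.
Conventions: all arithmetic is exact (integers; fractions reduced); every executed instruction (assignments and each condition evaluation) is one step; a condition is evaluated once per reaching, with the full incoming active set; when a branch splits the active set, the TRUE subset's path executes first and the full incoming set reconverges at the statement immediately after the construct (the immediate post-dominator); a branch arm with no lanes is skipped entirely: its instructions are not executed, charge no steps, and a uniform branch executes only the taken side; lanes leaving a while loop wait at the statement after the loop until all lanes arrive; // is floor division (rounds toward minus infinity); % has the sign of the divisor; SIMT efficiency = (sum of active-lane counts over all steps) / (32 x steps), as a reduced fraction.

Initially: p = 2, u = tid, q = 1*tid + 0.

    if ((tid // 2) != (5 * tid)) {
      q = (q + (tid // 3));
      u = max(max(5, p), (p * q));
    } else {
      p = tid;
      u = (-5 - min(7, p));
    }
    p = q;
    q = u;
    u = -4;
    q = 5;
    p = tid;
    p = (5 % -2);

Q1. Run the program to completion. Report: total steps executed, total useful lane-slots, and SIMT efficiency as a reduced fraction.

Answer: 11 steps, 288 useful, 9/11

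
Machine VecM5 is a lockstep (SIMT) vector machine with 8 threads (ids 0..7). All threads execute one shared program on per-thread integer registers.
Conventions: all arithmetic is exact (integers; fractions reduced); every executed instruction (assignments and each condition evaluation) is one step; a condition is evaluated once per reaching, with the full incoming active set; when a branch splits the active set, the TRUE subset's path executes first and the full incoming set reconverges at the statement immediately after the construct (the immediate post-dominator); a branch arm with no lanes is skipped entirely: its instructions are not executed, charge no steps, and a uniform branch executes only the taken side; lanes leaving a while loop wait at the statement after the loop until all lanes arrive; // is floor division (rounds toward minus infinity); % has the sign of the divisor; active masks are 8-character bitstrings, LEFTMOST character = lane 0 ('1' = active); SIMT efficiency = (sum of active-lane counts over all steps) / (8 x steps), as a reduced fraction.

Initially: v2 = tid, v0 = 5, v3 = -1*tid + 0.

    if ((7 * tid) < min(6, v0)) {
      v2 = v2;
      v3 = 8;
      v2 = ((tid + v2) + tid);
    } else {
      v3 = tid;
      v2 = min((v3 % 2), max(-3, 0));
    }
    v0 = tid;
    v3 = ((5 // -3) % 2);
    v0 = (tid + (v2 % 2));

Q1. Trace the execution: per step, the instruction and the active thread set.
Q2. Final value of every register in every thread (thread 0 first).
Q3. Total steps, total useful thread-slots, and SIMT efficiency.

step 0: eval ((7 * tid) < min(6, v0)) 11111111
step 1: v2 <- v2                     10000000
step 2: v3 <- 8                      10000000
step 3: v2 <- ((tid + v2) + tid)     10000000
step 4: v3 <- tid                    01111111
step 5: v2 <- min((v3 % 2), max(-3, 0)) 01111111
step 6: v0 <- tid                    11111111
step 7: v3 <- ((5 // -3) % 2)        11111111
step 8: v0 <- (tid + (v2 % 2))       11111111

Answer: 9 steps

v2: 0,0,0,0,0,0,0,0
v0: 0,1,2,3,4,5,6,7
v3: 0,0,0,0,0,0,0,0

steps = 9; useful = 49; efficiency = 49/72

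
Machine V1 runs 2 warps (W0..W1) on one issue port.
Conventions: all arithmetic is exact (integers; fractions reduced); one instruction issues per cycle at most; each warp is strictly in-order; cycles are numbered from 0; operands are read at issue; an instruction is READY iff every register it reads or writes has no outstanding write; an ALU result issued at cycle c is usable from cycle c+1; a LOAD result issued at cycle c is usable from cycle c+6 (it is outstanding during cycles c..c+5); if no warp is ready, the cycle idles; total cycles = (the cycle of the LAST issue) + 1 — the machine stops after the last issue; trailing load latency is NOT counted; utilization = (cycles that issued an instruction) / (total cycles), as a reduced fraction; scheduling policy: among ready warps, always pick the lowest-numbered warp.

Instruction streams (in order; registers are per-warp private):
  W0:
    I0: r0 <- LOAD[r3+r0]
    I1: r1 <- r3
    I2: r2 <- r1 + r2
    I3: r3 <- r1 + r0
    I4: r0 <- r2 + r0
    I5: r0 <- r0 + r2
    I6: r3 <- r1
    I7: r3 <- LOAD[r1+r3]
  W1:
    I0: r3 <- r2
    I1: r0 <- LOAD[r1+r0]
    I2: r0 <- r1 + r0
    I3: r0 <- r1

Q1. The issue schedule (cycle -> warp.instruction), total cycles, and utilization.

cycle 0: W0.I0
cycle 1: W0.I1
cycle 2: W0.I2
cycle 3: W1.I0
cycle 4: W1.I1
cycle 5: idle
cycle 6: W0.I3
cycle 7: W0.I4
cycle 8: W0.I5
cycle 9: W0.I6
cycle 10: W0.I7
cycle 11: W1.I2
cycle 12: W1.I3

Answer: 13 cycles, utilization 12/13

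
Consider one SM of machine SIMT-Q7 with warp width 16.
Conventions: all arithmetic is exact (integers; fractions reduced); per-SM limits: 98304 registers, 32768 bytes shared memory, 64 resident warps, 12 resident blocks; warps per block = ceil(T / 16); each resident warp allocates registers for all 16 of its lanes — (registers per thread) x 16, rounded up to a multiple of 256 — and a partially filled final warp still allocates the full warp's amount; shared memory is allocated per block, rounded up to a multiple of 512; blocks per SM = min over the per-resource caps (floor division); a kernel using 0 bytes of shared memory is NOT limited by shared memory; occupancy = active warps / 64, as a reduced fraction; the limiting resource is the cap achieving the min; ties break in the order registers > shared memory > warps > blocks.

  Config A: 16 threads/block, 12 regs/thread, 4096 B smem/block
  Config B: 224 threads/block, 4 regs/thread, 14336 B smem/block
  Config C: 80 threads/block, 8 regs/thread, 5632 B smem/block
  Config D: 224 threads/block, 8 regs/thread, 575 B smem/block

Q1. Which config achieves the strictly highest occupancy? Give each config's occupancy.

occupancies: A 1/8, B 7/16, C 25/64, D 7/8

Answer: D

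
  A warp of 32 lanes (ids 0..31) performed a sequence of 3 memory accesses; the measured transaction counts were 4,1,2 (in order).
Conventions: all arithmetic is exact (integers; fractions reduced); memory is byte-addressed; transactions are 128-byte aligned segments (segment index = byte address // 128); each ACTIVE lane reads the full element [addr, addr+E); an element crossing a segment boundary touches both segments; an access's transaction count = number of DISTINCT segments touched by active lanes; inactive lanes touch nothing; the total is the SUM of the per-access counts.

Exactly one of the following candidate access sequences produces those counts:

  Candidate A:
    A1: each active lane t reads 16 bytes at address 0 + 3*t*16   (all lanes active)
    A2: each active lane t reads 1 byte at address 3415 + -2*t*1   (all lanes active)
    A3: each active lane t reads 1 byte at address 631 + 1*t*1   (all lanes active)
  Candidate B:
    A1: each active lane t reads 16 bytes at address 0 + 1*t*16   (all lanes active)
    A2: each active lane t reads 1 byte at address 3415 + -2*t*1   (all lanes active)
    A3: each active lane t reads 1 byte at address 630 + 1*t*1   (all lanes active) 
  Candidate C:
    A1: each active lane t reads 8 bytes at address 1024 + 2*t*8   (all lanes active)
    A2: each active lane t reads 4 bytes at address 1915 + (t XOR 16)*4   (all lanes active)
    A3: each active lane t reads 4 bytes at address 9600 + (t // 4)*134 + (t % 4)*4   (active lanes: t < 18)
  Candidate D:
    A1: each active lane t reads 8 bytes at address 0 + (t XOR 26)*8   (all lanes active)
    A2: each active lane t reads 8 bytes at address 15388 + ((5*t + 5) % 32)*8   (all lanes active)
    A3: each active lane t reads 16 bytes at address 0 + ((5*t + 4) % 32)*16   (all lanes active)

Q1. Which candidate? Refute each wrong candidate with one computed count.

A: A1 gives 12 transactions, not 4
C: A2 gives 2 transactions, not 1
D: A1 gives 2 transactions, not 4
B: all counts match (4,1,2)

Answer: B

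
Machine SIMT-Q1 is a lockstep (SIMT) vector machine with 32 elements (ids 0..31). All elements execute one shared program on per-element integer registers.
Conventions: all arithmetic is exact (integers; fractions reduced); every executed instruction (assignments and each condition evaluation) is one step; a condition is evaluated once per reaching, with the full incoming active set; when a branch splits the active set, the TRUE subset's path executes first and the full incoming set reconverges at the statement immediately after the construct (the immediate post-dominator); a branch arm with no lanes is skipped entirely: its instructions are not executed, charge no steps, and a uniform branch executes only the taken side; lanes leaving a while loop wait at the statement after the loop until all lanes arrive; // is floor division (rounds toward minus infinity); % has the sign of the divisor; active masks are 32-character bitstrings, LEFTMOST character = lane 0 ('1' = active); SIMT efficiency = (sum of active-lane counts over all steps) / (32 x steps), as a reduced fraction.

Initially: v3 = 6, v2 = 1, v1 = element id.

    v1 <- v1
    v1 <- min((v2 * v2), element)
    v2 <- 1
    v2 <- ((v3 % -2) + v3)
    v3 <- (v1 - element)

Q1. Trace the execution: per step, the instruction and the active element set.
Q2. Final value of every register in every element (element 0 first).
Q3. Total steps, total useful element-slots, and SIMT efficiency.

step 0: v1 <- v1                     11111111111111111111111111111111
step 1: v1 <- min((v2 * v2), element) 11111111111111111111111111111111
step 2: v2 <- 1                      11111111111111111111111111111111
step 3: v2 <- ((v3 % -2) + v3)       11111111111111111111111111111111
step 4: v3 <- (v1 - element)         11111111111111111111111111111111

Answer: 5 steps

v3: 0,0,-1,-2,-3,-4,-5,-6,-7,-8,-9,-10,-11,-12,-13,-14,-15,-16,-17,-18,-19,-20,-21,-22,-23,-24,-25,-26,-27,-28,-29,-30
v2: 6,6,6,6,6,6,6,6,6,6,6,6,6,6,6,6,6,6,6,6,6,6,6,6,6,6,6,6,6,6,6,6
v1: 0,1,1,1,1,1,1,1,1,1,1,1,1,1,1,1,1,1,1,1,1,1,1,1,1,1,1,1,1,1,1,1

steps = 5; useful = 160; efficiency = 160/160 = 1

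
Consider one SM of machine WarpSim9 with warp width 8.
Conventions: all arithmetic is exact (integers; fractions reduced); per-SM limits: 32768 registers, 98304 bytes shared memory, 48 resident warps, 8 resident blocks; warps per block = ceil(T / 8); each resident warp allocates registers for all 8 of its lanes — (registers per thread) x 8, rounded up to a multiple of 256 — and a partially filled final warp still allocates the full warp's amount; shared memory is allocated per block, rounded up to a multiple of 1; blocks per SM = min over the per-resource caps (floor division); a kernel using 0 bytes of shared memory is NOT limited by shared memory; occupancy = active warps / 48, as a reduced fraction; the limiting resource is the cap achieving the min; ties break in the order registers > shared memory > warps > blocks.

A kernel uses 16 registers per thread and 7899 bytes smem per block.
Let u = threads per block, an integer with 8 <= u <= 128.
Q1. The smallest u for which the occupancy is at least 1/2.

Answer: u = 17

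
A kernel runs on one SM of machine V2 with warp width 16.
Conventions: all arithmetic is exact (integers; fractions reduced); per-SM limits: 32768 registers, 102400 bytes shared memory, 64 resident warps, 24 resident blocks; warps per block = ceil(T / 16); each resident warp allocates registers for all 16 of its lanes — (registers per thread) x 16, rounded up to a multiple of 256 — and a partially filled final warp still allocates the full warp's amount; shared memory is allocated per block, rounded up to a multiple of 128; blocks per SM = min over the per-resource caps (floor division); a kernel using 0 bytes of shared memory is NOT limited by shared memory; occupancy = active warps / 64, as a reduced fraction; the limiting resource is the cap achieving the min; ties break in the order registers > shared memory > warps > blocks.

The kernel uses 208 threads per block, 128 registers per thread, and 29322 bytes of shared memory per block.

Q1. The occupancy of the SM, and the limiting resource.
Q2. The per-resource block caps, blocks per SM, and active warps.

Answer: occupancy 13/64, limited by registers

registers: 1 block
shared memory: 3 blocks
warps: 4 blocks
blocks: 24 blocks

Answer: 1 block, 13 active warps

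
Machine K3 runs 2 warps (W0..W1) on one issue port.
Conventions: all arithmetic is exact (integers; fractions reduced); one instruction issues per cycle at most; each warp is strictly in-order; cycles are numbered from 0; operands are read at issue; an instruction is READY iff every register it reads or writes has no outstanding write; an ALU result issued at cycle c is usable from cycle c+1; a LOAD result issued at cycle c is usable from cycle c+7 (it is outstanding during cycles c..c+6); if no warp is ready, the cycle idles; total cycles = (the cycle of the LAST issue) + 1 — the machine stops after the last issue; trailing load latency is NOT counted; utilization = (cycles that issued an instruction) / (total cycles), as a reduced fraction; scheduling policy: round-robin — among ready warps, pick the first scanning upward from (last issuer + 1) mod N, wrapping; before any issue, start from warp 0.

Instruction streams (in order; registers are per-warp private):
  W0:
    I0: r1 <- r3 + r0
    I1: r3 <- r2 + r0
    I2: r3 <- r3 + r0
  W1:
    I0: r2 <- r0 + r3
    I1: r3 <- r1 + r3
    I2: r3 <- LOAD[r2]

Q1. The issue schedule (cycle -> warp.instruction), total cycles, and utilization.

cycle 0: W0.I0
cycle 1: W1.I0
cycle 2: W0.I1
cycle 3: W1.I1
cycle 4: W0.I2
cycle 5: W1.I2

Answer: 6 cycles, utilization 1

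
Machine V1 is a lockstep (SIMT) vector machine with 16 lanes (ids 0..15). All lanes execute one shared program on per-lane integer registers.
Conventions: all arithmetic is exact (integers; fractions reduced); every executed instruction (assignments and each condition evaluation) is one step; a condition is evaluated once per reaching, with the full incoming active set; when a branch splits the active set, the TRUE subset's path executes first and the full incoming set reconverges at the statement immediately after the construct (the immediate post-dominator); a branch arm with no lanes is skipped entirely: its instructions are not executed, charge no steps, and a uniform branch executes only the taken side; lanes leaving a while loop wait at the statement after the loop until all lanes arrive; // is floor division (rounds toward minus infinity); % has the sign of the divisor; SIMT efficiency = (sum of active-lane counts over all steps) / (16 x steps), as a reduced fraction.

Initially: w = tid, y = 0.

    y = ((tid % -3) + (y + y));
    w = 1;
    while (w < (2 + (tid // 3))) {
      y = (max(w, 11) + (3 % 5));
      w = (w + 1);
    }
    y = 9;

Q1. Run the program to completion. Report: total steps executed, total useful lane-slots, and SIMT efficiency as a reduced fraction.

Answer: 22 steps, 217 useful, 217/352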